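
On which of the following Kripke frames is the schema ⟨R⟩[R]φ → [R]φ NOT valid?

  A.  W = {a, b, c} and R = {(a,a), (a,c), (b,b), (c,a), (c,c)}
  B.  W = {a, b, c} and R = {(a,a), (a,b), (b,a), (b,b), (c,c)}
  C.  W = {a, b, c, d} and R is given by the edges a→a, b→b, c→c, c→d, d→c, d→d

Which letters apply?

The schema ⟨R⟩[R]φ → [R]φ is the dual of axiom 5; it is valid on a frame iff R is euclidean.
(A) R is euclidean (any two R-successors of the same world are R-related), so the schema is valid here.
(B) R is euclidean (any two R-successors of the same world are R-related), so the schema is valid here.
(C) R is euclidean (any two R-successors of the same world are R-related), so the schema is valid here.

none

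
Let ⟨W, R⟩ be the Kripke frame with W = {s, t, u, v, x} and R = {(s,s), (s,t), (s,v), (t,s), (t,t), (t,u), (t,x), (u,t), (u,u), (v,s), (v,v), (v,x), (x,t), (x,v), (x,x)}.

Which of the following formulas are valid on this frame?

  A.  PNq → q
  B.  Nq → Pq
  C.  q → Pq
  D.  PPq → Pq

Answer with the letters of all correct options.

A, B, C

R is reflexive: each world relates to itself.
R is symmetric: every R-edge is matched by its reverse.
R is not transitive: s R t and t R u but not s R u.
R is serial: every world has an R-successor.
(A) the dual of axiom B: valid iff R is symmetric. R is symmetric — valid.
(B) Nq → Pq (axiom D) characterises the serial frames. R is serial — valid.
(C) q → Pq (the dual of axiom T) characterises the reflexive frames. R is reflexive — valid.
(D) PPq → Pq (the dual of axiom 4) characterises the transitive frames. R is not transitive — not valid.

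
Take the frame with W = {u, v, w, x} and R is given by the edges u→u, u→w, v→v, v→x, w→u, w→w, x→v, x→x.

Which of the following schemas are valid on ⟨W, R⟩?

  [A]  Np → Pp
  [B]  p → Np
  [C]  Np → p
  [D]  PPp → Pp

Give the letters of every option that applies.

A, C, D

R is reflexive: each world relates to itself.
R is transitive: R is closed under composition.
R is serial: every world has an R-successor.
R is not a subset of the identity: u R w with u ≠ w.
(A) axiom D: valid iff R is serial. R is serial — valid.
(B) p → Np is equivalent to ◇p→p; it holds exactly when R ⊆ identity. Here R ⊄ identity — not valid.
(C) axiom T: valid iff R is reflexive. R is reflexive — valid.
(D) the dual of axiom 4: valid iff R is transitive. R is transitive — valid.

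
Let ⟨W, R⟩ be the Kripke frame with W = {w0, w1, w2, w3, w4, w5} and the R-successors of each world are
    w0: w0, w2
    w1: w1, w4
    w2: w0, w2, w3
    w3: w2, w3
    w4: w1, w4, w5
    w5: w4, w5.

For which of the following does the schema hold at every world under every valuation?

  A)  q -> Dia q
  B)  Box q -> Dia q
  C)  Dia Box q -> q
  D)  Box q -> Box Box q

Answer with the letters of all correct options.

A, B, C

R is reflexive: each world relates to itself.
R is symmetric: every R-edge is matched by its reverse.
R is not transitive: w0 R w2 and w2 R w3 but not w0 R w3.
R is serial: every world has an R-successor.
(A) the dual of axiom T: valid iff R is reflexive. R is reflexive — valid.
(B) Box q -> Dia q (axiom D) characterises the serial frames. R is serial — valid.
(C) the dual of axiom B: valid iff R is symmetric. R is symmetric — valid.
(D) Box q -> Box Box q is axiom 4; it is valid on a frame exactly when R is transitive. R is not transitive, so not valid.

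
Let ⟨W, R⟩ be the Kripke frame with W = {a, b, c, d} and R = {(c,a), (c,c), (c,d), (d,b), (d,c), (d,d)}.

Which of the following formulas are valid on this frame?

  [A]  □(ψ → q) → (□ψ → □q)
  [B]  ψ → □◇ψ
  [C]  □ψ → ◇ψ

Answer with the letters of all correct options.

A

R is not symmetric: c R a but not a R c.
R is not serial: a has no R-successor.
(A) □(ψ → q) → (□ψ → □q) is axiom K, valid on every Kripke frame — valid.
(B) ψ → □◇ψ is axiom B, which corresponds to symmetry. R is not symmetric — not valid.
(C) □ψ → ◇ψ is axiom D, which corresponds to seriality. R is not serial — not valid.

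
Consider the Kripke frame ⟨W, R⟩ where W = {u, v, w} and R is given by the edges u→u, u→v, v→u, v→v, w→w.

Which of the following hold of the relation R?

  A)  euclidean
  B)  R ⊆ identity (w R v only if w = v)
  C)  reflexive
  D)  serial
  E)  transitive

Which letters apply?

(A) euclidean: any two R-successors of the same world are R-related.
(B) not ⊆ identity: u R v with u ≠ v.
(C) reflexive: each world relates to itself.
(D) serial: every world has an R-successor.
(E) transitive: R is closed under composition.

A, C, D, E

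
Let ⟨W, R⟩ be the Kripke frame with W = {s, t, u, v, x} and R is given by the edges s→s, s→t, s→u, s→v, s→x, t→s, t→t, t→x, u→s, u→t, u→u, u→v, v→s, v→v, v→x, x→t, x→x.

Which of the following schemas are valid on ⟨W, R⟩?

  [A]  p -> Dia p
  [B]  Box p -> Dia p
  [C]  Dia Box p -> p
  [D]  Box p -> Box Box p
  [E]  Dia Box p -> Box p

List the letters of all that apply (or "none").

R is reflexive: each world relates to itself.
R is not symmetric: s R x but not x R s.
R is not transitive: t R s and s R u but not t R u.
R is not euclidean: s R t and s R u but not t R u.
R is serial: every world has an R-successor.
(A) p -> Dia p is the dual of axiom T; it is valid on a frame exactly when R is reflexive. R is reflexive, so valid.
(B) Box p -> Dia p is axiom D; it is valid on a frame exactly when R is serial. R is serial, so valid.
(C) Dia Box p -> p is the dual of axiom B; it is valid on a frame exactly when R is symmetric. R is not symmetric, so not valid.
(D) Box p -> Box Box p is axiom 4; it is valid on a frame exactly when R is transitive. R is not transitive, so not valid.
(E) Dia Box p -> Box p is the dual of axiom 5, which corresponds to the euclidean property. R is not euclidean — not valid.

A, B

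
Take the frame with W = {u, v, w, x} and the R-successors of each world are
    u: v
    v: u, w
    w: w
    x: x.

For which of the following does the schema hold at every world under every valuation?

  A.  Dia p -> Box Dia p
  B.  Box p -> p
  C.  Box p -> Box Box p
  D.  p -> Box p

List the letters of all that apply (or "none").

none

R is not reflexive: not u R u.
R is not transitive: u R v and v R u but not u R u.
R is not euclidean: v R u and v R w but not u R w.
R is not a subset of the identity: u R v with u ≠ v.
(A) Dia p -> Box Dia p is axiom 5, which corresponds to the euclidean property. R is not euclidean — not valid.
(B) Box p -> p is axiom T, which corresponds to reflexivity. R is not reflexive — not valid.
(C) Box p -> Box Box p is axiom 4; it is valid on a frame exactly when R is transitive. R is not transitive, so not valid.
(D) p -> Box p (equivalent to ◇p→p) corresponds to R being a subset of the identity. Here R ⊄ identity, so not valid.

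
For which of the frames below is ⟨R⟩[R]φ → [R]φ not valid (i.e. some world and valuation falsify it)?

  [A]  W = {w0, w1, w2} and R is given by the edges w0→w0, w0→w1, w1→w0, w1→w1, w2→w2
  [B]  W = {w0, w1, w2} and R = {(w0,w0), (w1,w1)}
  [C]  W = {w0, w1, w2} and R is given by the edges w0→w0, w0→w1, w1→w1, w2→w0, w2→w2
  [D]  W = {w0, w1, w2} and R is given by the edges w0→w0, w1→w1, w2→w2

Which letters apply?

C

The schema ⟨R⟩[R]φ → [R]φ is the dual of axiom 5; it is valid on a frame iff R is euclidean.
(A) R is euclidean (any two R-successors of the same world are R-related), so the schema is valid here.
(B) R is euclidean (any two R-successors of the same world are R-related), so the schema is valid here.
(C) R is not euclidean (w0 R w1 and w0 R w0 but not w1 R w0), so the schema fails here.
(D) R is euclidean (any two R-successors of the same world are R-related), so the schema is valid here.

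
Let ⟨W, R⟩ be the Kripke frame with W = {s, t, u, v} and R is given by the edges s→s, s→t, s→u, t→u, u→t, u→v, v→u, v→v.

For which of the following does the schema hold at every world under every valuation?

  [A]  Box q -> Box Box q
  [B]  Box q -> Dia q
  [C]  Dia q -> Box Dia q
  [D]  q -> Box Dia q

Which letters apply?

R is not symmetric: s R t but not t R s.
R is not transitive: s R u and u R v but not s R v.
R is not euclidean: s R t and s R s but not t R s.
R is serial: every world has an R-successor.
(A) axiom 4: valid iff R is transitive. R is not transitive — not valid.
(B) Box q -> Dia q is axiom D, which corresponds to seriality. R is serial — valid.
(C) Dia q -> Box Dia q (axiom 5) characterises the euclidean frames. R is not euclidean — not valid.
(D) q -> Box Dia q (axiom B) characterises the symmetric frames. R is not symmetric — not valid.

B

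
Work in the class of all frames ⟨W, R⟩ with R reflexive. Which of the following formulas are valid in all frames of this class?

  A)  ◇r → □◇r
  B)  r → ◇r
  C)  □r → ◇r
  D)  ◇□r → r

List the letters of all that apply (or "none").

A reflexive relation is serial.
(A) ◇r → □◇r is axiom 5, which corresponds to the euclidean property. Such an R need not be euclidean — not valid.
(B) r → ◇r is the dual of axiom T, which corresponds to reflexivity. Every such R is reflexive — valid.
(C) □r → ◇r is axiom D, which corresponds to seriality. Every such R is serial — valid.
(D) ◇□r → r is the dual of axiom B, which corresponds to symmetry. Such an R need not be symmetric — not valid.

B, C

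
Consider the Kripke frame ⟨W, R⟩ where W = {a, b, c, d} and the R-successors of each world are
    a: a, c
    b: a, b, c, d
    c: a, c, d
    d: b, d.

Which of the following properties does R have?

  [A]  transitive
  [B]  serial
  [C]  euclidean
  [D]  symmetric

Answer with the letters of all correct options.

(A) not transitive: a R c and c R d but not a R d.
(B) serial: every world has an R-successor.
(C) not euclidean: b R a and b R b but not a R b.
(D) not symmetric: b R a but not a R b.

B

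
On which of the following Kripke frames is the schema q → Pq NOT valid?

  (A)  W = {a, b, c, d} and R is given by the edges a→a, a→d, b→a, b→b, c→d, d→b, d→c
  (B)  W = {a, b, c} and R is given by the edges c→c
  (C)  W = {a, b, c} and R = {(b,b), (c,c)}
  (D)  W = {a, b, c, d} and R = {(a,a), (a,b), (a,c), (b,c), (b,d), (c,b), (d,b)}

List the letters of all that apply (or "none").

The schema q → Pq is the dual of axiom T; it is valid on a frame iff R is reflexive.
(A) R is not reflexive (not c R c), so the schema fails here.
(B) R is not reflexive (not a R a), so the schema fails here.
(C) R is not reflexive (not a R a), so the schema fails here.
(D) R is not reflexive (not b R b), so the schema fails here.

A, B, C, D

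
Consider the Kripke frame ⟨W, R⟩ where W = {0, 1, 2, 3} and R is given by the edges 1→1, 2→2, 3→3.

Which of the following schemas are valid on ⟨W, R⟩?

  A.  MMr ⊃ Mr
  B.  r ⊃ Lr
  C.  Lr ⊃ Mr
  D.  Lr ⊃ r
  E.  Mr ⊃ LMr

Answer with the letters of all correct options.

A, B, E

R is not reflexive: not 0 R 0.
R is transitive: R is closed under composition.
R is euclidean: any two R-successors of the same world are R-related.
R is not serial: 0 has no R-successor.
R is a subset of the identity: every R-edge is a self-loop.
(A) MMr ⊃ Mr (the dual of axiom 4) characterises the transitive frames. R is transitive — valid.
(B) r ⊃ Lr is equivalent to ◇p→p; it holds exactly when R ⊆ identity. Here R ⊆ identity — valid.
(C) axiom D: valid iff R is serial. R is not serial — not valid.
(D) Lr ⊃ r is axiom T; it is valid on a frame exactly when R is reflexive. R is not reflexive, so not valid.
(E) Mr ⊃ LMr (axiom 5) characterises the euclidean frames. R is euclidean — valid.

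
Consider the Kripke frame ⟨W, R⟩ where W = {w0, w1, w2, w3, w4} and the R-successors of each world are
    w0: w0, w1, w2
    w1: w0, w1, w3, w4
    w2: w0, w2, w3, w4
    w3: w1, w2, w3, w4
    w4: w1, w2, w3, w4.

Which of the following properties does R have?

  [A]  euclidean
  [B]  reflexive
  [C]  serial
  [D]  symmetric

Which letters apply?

B, C, D

(A) not euclidean: w0 R w1 and w0 R w2 but not w1 R w2.
(B) reflexive: each world relates to itself.
(C) serial: every world has an R-successor.
(D) symmetric: every R-edge is matched by its reverse.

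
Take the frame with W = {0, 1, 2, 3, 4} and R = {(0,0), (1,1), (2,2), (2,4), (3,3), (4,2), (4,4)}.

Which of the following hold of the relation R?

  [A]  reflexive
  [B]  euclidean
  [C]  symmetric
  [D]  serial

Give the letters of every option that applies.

(A) reflexive: each world relates to itself.
(B) euclidean: any two R-successors of the same world are R-related.
(C) symmetric: every R-edge is matched by its reverse.
(D) serial: every world has an R-successor.

A, B, C, D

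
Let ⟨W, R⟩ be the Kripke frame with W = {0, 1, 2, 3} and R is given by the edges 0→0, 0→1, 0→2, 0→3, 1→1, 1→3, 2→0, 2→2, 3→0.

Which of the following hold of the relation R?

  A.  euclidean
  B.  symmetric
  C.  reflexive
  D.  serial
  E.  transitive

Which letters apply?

D

(A) not euclidean: 0 R 1 and 0 R 0 but not 1 R 0.
(B) not symmetric: 0 R 1 but not 1 R 0.
(C) not reflexive: not 3 R 3.
(D) serial: every world has an R-successor.
(E) not transitive: 1 R 3 and 3 R 0 but not 1 R 0.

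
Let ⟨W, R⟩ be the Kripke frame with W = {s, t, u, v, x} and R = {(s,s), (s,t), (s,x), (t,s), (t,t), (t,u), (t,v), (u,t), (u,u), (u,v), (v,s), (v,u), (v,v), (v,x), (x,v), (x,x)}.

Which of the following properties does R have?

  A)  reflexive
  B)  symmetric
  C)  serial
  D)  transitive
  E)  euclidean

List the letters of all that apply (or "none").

(A) reflexive: each world relates to itself.
(B) not symmetric: s R x but not x R s.
(C) serial: every world has an R-successor.
(D) not transitive: s R t and t R u but not s R u.
(E) not euclidean: s R t and s R x but not t R x.

A, C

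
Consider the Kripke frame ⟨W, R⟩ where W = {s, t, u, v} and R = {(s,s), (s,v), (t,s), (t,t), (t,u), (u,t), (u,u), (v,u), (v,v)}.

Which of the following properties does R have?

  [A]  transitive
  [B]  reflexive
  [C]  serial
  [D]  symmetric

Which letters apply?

(A) not transitive: s R v and v R u but not s R u.
(B) reflexive: each world relates to itself.
(C) serial: every world has an R-successor.
(D) not symmetric: s R v but not v R s.

B, C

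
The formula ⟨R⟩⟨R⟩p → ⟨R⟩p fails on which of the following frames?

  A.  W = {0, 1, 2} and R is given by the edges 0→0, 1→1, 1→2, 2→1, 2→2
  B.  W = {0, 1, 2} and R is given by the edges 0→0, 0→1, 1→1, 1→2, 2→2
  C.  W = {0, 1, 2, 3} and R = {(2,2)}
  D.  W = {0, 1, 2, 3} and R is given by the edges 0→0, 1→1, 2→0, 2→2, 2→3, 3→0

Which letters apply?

B

The schema ⟨R⟩⟨R⟩p → ⟨R⟩p is the dual of axiom 4; it is valid on a frame iff R is transitive.
(A) R is transitive (R is closed under composition), so the schema is valid here.
(B) R is not transitive (0 R 1 and 1 R 2 but not 0 R 2), so the schema fails here.
(C) R is transitive (R is closed under composition), so the schema is valid here.
(D) R is transitive (R is closed under composition), so the schema is valid here.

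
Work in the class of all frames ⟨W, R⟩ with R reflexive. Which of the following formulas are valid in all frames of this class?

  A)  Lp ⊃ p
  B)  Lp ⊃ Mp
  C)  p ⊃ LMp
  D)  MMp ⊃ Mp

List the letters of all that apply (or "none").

A reflexive relation is serial.
(A) Lp ⊃ p is axiom T; it is valid on a frame exactly when R is reflexive. Every such R is reflexive, so valid.
(B) Lp ⊃ Mp is axiom D, which corresponds to seriality. Every such R is serial — valid.
(C) p ⊃ LMp is axiom B, which corresponds to symmetry. Such an R need not be symmetric — not valid.
(D) the dual of axiom 4: valid iff R is transitive. Such an R need not be transitive — not valid.

A, B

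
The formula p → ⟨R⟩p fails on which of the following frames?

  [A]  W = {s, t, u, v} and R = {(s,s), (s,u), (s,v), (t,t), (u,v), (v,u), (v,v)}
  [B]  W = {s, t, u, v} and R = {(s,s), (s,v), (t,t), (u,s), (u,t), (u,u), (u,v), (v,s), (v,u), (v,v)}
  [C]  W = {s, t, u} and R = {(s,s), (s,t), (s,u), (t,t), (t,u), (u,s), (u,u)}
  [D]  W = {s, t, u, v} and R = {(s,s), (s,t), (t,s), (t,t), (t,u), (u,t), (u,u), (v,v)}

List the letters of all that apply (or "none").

The schema p → ⟨R⟩p is the dual of axiom T; it is valid on a frame iff R is reflexive.
(A) R is not reflexive (not u R u), so the schema fails here.
(B) R is reflexive (each world relates to itself), so the schema is valid here.
(C) R is reflexive (each world relates to itself), so the schema is valid here.
(D) R is reflexive (each world relates to itself), so the schema is valid here.

A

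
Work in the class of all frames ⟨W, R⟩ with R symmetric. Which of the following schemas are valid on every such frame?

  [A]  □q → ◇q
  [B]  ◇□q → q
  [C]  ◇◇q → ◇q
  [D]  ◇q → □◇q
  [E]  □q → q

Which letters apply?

B

(A) □q → ◇q is axiom D; it is valid on a frame exactly when R is serial. Such an R need not be serial, so not valid.
(B) the dual of axiom B: valid iff R is symmetric. Every such R is symmetric — valid.
(C) the dual of axiom 4: valid iff R is transitive. Such an R need not be transitive — not valid.
(D) ◇q → □◇q (axiom 5) characterises the euclidean frames. Such an R need not be euclidean — not valid.
(E) □q → q (axiom T) characterises the reflexive frames. Such an R need not be reflexive — not valid.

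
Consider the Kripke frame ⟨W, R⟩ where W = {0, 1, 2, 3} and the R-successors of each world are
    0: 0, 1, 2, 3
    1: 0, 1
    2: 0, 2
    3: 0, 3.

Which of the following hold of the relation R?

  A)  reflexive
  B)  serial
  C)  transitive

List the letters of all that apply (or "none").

(A) reflexive: each world relates to itself.
(B) serial: every world has an R-successor.
(C) not transitive: 1 R 0 and 0 R 2 but not 1 R 2.

A, B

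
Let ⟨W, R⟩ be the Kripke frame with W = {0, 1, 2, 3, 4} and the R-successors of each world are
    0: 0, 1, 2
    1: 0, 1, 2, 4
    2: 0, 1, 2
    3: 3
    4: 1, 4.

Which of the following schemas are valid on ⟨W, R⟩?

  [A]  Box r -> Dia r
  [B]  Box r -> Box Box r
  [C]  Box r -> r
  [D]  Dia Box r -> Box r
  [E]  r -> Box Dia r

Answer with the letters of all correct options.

A, C, E

R is reflexive: each world relates to itself.
R is symmetric: every R-edge is matched by its reverse.
R is not transitive: 0 R 1 and 1 R 4 but not 0 R 4.
R is not euclidean: 1 R 0 and 1 R 4 but not 0 R 4.
R is serial: every world has an R-successor.
(A) Box r -> Dia r is axiom D; it is valid on a frame exactly when R is serial. R is serial, so valid.
(B) Box r -> Box Box r (axiom 4) characterises the transitive frames. R is not transitive — not valid.
(C) Box r -> r is axiom T, which corresponds to reflexivity. R is reflexive — valid.
(D) Dia Box r -> Box r (the dual of axiom 5) characterises the euclidean frames. R is not euclidean — not valid.
(E) r -> Box Dia r is axiom B, which corresponds to symmetry. R is symmetric — valid.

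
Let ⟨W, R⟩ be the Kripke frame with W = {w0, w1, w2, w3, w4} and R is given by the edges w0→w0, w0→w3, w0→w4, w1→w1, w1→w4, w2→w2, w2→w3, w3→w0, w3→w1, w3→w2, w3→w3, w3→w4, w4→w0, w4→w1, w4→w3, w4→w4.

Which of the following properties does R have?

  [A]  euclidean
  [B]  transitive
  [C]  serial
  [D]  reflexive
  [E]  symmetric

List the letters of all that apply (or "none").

(A) not euclidean: w3 R w0 and w3 R w1 but not w0 R w1.
(B) not transitive: w0 R w3 and w3 R w1 but not w0 R w1.
(C) serial: every world has an R-successor.
(D) reflexive: each world relates to itself.
(E) not symmetric: w3 R w1 but not w1 R w3.

C, D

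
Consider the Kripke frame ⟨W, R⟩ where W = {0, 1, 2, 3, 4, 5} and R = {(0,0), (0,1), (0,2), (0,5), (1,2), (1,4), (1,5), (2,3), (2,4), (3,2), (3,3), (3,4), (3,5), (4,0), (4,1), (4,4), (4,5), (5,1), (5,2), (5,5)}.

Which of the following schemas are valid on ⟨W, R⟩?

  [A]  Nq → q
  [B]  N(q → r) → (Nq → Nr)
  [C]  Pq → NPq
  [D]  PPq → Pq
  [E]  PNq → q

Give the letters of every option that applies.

B

R is not reflexive: not 1 R 1.
R is not symmetric: 0 R 1 but not 1 R 0.
R is not transitive: 0 R 1 and 1 R 4 but not 0 R 4.
R is not euclidean: 0 R 1 and 0 R 0 but not 1 R 0.
(A) Nq → q is axiom T, which corresponds to reflexivity. R is not reflexive — not valid.
(B) N(q → r) → (Nq → Nr) is axiom K, valid on every Kripke frame — valid.
(C) Pq → NPq (axiom 5) characterises the euclidean frames. R is not euclidean — not valid.
(D) the dual of axiom 4: valid iff R is transitive. R is not transitive — not valid.
(E) PNq → q is the dual of axiom B, which corresponds to symmetry. R is not symmetric — not valid.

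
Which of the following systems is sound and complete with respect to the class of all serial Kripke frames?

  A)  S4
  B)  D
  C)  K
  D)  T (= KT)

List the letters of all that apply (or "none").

(A) S4 is determined by the class of reflexive and transitive frames.
(B) D is determined by exactly this class.
(C) K is determined by the class of arbitrary frames.
(D) T (= KT) is determined by the class of reflexive frames.

B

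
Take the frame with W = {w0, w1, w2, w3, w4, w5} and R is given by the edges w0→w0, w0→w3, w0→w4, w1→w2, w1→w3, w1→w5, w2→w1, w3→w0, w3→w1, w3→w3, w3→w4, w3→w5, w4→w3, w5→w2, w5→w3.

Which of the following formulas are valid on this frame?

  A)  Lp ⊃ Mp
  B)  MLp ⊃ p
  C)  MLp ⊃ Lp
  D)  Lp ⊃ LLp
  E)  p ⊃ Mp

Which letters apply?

A

R is not reflexive: not w1 R w1.
R is not symmetric: w0 R w4 but not w4 R w0.
R is not transitive: w0 R w3 and w3 R w1 but not w0 R w1.
R is not euclidean: w0 R w4 and w0 R w0 but not w4 R w0.
R is serial: every world has an R-successor.
(A) Lp ⊃ Mp is axiom D, which corresponds to seriality. R is serial — valid.
(B) MLp ⊃ p (the dual of axiom B) characterises the symmetric frames. R is not symmetric — not valid.
(C) MLp ⊃ Lp is the dual of axiom 5; it is valid on a frame exactly when R is euclidean. R is not euclidean, so not valid.
(D) Lp ⊃ LLp is axiom 4; it is valid on a frame exactly when R is transitive. R is not transitive, so not valid.
(E) the dual of axiom T: valid iff R is reflexive. R is not reflexive — not valid.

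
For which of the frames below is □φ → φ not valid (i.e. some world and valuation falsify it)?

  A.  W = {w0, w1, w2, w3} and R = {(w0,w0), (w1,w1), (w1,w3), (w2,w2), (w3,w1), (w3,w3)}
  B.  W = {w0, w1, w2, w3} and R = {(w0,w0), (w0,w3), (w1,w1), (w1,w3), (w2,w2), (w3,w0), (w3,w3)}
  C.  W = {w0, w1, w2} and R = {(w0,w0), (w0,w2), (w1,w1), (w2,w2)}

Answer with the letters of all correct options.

none

The schema □φ → φ is axiom T; it is valid on a frame iff R is reflexive.
(A) R is reflexive (each world relates to itself), so the schema is valid here.
(B) R is reflexive (each world relates to itself), so the schema is valid here.
(C) R is reflexive (each world relates to itself), so the schema is valid here.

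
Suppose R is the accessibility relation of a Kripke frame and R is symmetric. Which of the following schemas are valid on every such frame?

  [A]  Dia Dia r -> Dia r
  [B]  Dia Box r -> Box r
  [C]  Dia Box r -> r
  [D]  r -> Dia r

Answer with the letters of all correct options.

C

(A) the dual of axiom 4: valid iff R is transitive. Such an R need not be transitive — not valid.
(B) the dual of axiom 5: valid iff R is euclidean. Such an R need not be euclidean — not valid.
(C) Dia Box r -> r is the dual of axiom B, which corresponds to symmetry. Every such R is symmetric — valid.
(D) the dual of axiom T: valid iff R is reflexive. Such an R need not be reflexive — not valid.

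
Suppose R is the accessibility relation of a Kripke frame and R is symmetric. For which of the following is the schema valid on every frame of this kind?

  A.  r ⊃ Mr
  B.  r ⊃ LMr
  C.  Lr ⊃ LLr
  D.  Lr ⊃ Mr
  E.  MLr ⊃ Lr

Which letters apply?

B

(A) r ⊃ Mr (the dual of axiom T) characterises the reflexive frames. Such an R need not be reflexive — not valid.
(B) r ⊃ LMr is axiom B; it is valid on a frame exactly when R is symmetric. Every such R is symmetric, so valid.
(C) Lr ⊃ LLr is axiom 4; it is valid on a frame exactly when R is transitive. Such an R need not be transitive, so not valid.
(D) Lr ⊃ Mr is axiom D; it is valid on a frame exactly when R is serial. Such an R need not be serial, so not valid.
(E) MLr ⊃ Lr is the dual of axiom 5, which corresponds to the euclidean property. Such an R need not be euclidean — not valid.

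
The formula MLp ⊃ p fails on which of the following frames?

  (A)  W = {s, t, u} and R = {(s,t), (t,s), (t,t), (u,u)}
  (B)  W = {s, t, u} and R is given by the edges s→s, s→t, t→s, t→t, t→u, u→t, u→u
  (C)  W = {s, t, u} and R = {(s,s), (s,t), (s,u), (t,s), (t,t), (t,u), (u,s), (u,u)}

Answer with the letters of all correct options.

C

The schema MLp ⊃ p is the dual of axiom B; it is valid on a frame iff R is symmetric.
(A) R is symmetric (every R-edge is matched by its reverse), so the schema is valid here.
(B) R is symmetric (every R-edge is matched by its reverse), so the schema is valid here.
(C) R is not symmetric (t R u but not u R t), so the schema fails here.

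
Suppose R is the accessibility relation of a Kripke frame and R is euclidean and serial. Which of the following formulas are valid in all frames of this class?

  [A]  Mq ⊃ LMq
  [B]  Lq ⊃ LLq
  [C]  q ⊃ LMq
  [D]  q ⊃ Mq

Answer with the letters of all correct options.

A

(A) Mq ⊃ LMq is axiom 5; it is valid on a frame exactly when R is euclidean. Every such R is euclidean, so valid.
(B) Lq ⊃ LLq (axiom 4) characterises the transitive frames. Such an R need not be transitive — not valid.
(C) q ⊃ LMq is axiom B; it is valid on a frame exactly when R is symmetric. Such an R need not be symmetric, so not valid.
(D) q ⊃ Mq (the dual of axiom T) characterises the reflexive frames. Such an R need not be reflexive — not valid.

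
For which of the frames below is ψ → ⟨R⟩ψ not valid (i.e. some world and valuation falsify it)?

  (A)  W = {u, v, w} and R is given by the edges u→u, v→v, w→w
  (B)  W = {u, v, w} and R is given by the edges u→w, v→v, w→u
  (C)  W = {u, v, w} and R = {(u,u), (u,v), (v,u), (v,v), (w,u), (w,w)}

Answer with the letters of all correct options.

B

The schema ψ → ⟨R⟩ψ is the dual of axiom T; it is valid on a frame iff R is reflexive.
(A) R is reflexive (each world relates to itself), so the schema is valid here.
(B) R is not reflexive (not u R u), so the schema fails here.
(C) R is reflexive (each world relates to itself), so the schema is valid here.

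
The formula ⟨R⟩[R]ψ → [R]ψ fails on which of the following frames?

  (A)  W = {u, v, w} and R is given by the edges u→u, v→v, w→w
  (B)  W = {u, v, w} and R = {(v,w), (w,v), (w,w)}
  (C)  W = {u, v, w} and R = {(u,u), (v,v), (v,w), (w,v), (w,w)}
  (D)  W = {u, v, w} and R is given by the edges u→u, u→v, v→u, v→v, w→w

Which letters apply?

B

The schema ⟨R⟩[R]ψ → [R]ψ is the dual of axiom 5; it is valid on a frame iff R is euclidean.
(A) R is euclidean (any two R-successors of the same world are R-related), so the schema is valid here.
(B) R is not euclidean (w R v and w R v but not v R v), so the schema fails here.
(C) R is euclidean (any two R-successors of the same world are R-related), so the schema is valid here.
(D) R is euclidean (any two R-successors of the same world are R-related), so the schema is valid here.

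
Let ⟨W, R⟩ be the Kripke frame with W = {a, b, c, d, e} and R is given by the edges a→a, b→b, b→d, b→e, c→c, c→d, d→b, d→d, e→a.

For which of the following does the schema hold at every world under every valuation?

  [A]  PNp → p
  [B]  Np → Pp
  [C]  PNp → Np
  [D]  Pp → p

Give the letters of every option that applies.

B

R is not symmetric: b R e but not e R b.
R is not euclidean: b R d and b R e but not d R e.
R is serial: every world has an R-successor.
R is not a subset of the identity: b R d with b ≠ d.
(A) PNp → p is the dual of axiom B; it is valid on a frame exactly when R is symmetric. R is not symmetric, so not valid.
(B) Np → Pp is axiom D; it is valid on a frame exactly when R is serial. R is serial, so valid.
(C) the dual of axiom 5: valid iff R is euclidean. R is not euclidean — not valid.
(D) Pp → p (the converse of T) corresponds to R being a subset of the identity. Here R ⊄ identity, so not valid.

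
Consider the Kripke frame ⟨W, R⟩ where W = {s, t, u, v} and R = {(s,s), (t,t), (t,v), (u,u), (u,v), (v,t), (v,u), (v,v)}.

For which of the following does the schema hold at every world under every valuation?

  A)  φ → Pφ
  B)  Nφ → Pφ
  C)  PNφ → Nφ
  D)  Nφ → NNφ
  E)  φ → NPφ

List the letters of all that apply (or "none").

R is reflexive: each world relates to itself.
R is symmetric: every R-edge is matched by its reverse.
R is not transitive: t R v and v R u but not t R u.
R is not euclidean: v R t and v R u but not t R u.
R is serial: every world has an R-successor.
(A) φ → Pφ is the dual of axiom T; it is valid on a frame exactly when R is reflexive. R is reflexive, so valid.
(B) Nφ → Pφ (axiom D) characterises the serial frames. R is serial — valid.
(C) PNφ → Nφ (the dual of axiom 5) characterises the euclidean frames. R is not euclidean — not valid.
(D) Nφ → NNφ is axiom 4, which corresponds to transitivity. R is not transitive — not valid.
(E) φ → NPφ is axiom B, which corresponds to symmetry. R is symmetric — valid.

A, B, E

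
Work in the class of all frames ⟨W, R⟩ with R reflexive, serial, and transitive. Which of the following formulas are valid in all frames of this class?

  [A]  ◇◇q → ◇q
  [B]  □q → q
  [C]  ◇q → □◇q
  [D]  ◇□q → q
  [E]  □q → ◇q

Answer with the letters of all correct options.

(A) ◇◇q → ◇q (the dual of axiom 4) characterises the transitive frames. Every such R is transitive — valid.
(B) □q → q is axiom T, which corresponds to reflexivity. Every such R is reflexive — valid.
(C) axiom 5: valid iff R is euclidean. Such an R need not be euclidean — not valid.
(D) the dual of axiom B: valid iff R is symmetric. Such an R need not be symmetric — not valid.
(E) □q → ◇q is axiom D; it is valid on a frame exactly when R is serial. Every such R is serial, so valid.

A, B, E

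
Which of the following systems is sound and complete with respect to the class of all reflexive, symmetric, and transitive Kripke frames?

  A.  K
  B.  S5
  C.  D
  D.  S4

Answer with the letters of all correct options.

(A) K is determined by the class of arbitrary frames.
(B) S5 is determined by exactly this class.
(C) D is determined by the class of serial frames.
(D) S4 is determined by the class of reflexive and transitive frames.

B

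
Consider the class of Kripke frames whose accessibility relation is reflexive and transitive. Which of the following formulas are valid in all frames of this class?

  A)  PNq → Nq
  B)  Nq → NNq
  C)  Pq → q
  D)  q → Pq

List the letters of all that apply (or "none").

B, D

Reflexive relations are serial.
(A) PNq → Nq is the dual of axiom 5, which corresponds to the euclidean property. Such an R need not be euclidean — not valid.
(B) Nq → NNq is axiom 4; it is valid on a frame exactly when R is transitive. Every such R is transitive, so valid.
(C) Pq → q (the converse of T) corresponds to R being a subset of the identity. Such an R need not be a subset of the identity, so not valid.
(D) q → Pq (the dual of axiom T) characterises the reflexive frames. Every such R is reflexive — valid.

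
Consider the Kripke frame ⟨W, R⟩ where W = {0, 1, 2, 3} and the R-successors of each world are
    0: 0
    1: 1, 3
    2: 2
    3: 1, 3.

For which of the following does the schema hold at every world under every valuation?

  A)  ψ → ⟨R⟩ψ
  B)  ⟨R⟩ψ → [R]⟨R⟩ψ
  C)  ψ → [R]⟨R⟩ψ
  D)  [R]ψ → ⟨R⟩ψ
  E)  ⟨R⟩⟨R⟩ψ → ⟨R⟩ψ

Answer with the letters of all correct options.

A, B, C, D, E

R is reflexive: each world relates to itself.
R is symmetric: every R-edge is matched by its reverse.
R is transitive: R is closed under composition.
R is euclidean: any two R-successors of the same world are R-related.
R is serial: every world has an R-successor.
(A) ψ → ⟨R⟩ψ (the dual of axiom T) characterises the reflexive frames. R is reflexive — valid.
(B) ⟨R⟩ψ → [R]⟨R⟩ψ is axiom 5; it is valid on a frame exactly when R is euclidean. R is euclidean, so valid.
(C) ψ → [R]⟨R⟩ψ is axiom B; it is valid on a frame exactly when R is symmetric. R is symmetric, so valid.
(D) [R]ψ → ⟨R⟩ψ (axiom D) characterises the serial frames. R is serial — valid.
(E) ⟨R⟩⟨R⟩ψ → ⟨R⟩ψ (the dual of axiom 4) characterises the transitive frames. R is transitive — valid.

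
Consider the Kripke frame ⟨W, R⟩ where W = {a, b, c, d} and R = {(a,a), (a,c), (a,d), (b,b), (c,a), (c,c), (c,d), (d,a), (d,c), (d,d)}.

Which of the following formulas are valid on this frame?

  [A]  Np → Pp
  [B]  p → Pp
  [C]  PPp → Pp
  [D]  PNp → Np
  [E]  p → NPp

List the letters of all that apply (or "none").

A, B, C, D, E

R is reflexive: each world relates to itself.
R is symmetric: every R-edge is matched by its reverse.
R is transitive: R is closed under composition.
R is euclidean: any two R-successors of the same world are R-related.
R is serial: every world has an R-successor.
(A) Np → Pp (axiom D) characterises the serial frames. R is serial — valid.
(B) p → Pp is the dual of axiom T, which corresponds to reflexivity. R is reflexive — valid.
(C) PPp → Pp is the dual of axiom 4, which corresponds to transitivity. R is transitive — valid.
(D) PNp → Np is the dual of axiom 5; it is valid on a frame exactly when R is euclidean. R is euclidean, so valid.
(E) axiom B: valid iff R is symmetric. R is symmetric — valid.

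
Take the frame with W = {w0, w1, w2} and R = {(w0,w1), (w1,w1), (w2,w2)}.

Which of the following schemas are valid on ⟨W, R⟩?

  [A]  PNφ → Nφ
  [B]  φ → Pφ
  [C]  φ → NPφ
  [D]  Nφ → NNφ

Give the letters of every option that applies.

A, D

R is not reflexive: not w0 R w0.
R is not symmetric: w0 R w1 but not w1 R w0.
R is transitive: R is closed under composition.
R is euclidean: any two R-successors of the same world are R-related.
(A) PNφ → Nφ is the dual of axiom 5; it is valid on a frame exactly when R is euclidean. R is euclidean, so valid.
(B) φ → Pφ is the dual of axiom T; it is valid on a frame exactly when R is reflexive. R is not reflexive, so not valid.
(C) φ → NPφ (axiom B) characterises the symmetric frames. R is not symmetric — not valid.
(D) Nφ → NNφ is axiom 4; it is valid on a frame exactly when R is transitive. R is transitive, so valid.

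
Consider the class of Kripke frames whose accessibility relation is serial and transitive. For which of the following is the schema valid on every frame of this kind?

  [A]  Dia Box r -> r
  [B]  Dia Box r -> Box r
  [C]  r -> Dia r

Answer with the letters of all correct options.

none

(A) Dia Box r -> r (the dual of axiom B) characterises the symmetric frames. Such an R need not be symmetric — not valid.
(B) Dia Box r -> Box r (the dual of axiom 5) characterises the euclidean frames. Such an R need not be euclidean — not valid.
(C) r -> Dia r (the dual of axiom T) characterises the reflexive frames. Such an R need not be reflexive — not valid.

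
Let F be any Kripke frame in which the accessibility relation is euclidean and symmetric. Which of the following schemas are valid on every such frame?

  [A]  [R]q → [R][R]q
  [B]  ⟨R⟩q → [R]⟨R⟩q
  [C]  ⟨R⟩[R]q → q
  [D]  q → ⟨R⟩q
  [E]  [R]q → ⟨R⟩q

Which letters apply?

A symmetric euclidean relation is transitive (uRv and vRw give vRu by symmetry, then uRw by the euclidean condition, applied at v).
(A) [R]q → [R][R]q is axiom 4; it is valid on a frame exactly when R is transitive. Every such R is transitive, so valid.
(B) axiom 5: valid iff R is euclidean. Every such R is euclidean — valid.
(C) ⟨R⟩[R]q → q (the dual of axiom B) characterises the symmetric frames. Every such R is symmetric — valid.
(D) q → ⟨R⟩q (the dual of axiom T) characterises the reflexive frames. Such an R need not be reflexive — not valid.
(E) [R]q → ⟨R⟩q is axiom D, which corresponds to seriality. Such an R need not be serial — not valid.

A, B, C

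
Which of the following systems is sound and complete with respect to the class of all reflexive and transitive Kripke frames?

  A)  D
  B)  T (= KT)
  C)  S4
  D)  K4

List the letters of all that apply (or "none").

C

(A) D is determined by the class of serial frames.
(B) T (= KT) is determined by the class of reflexive frames.
(C) S4 is determined by exactly this class.
(D) K4 is determined by the class of transitive frames.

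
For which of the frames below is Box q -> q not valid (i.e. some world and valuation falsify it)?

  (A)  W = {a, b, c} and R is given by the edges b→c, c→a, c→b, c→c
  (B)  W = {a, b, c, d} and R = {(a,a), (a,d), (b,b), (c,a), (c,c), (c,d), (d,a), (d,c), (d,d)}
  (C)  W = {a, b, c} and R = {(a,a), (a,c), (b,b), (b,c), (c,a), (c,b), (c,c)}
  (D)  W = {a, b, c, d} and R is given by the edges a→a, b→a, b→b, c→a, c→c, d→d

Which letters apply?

The schema Box q -> q is axiom T; it is valid on a frame iff R is reflexive.
(A) R is not reflexive (not a R a), so the schema fails here.
(B) R is reflexive (each world relates to itself), so the schema is valid here.
(C) R is reflexive (each world relates to itself), so the schema is valid here.
(D) R is reflexive (each world relates to itself), so the schema is valid here.

A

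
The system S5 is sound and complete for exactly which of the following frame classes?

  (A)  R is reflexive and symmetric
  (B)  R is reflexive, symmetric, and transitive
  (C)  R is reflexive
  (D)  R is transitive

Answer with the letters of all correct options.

B

(A) this class determines B (= KTB), not S5.
(B) S5 is sound and complete for exactly this class.
(C) this class determines T (= KT), not S5.
(D) this class determines K4, not S5.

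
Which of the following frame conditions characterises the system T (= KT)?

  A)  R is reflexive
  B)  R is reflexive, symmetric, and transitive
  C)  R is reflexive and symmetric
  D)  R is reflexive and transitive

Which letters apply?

(A) T (= KT) is sound and complete for exactly this class.
(B) this class determines S5, not T (= KT).
(C) this class determines B (= KTB), not T (= KT).
(D) this class determines S4, not T (= KT).

A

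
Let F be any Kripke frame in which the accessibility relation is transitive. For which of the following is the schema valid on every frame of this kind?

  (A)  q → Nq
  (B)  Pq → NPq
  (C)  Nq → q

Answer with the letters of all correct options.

(A) q → Nq is valid only on frames where every R-edge is a self-loop. Such an R need not be a subset of the identity — not valid.
(B) Pq → NPq is axiom 5; it is valid on a frame exactly when R is euclidean. Such an R need not be euclidean, so not valid.
(C) Nq → q is axiom T; it is valid on a frame exactly when R is reflexive. Such an R need not be reflexive, so not valid.

none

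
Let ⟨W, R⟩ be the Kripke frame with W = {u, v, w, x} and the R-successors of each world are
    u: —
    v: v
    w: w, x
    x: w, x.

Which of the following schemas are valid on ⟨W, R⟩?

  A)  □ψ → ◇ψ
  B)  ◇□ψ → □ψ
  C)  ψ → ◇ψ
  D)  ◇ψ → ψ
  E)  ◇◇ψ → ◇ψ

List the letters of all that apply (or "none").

R is not reflexive: not u R u.
R is transitive: R is closed under composition.
R is euclidean: any two R-successors of the same world are R-related.
R is not serial: u has no R-successor.
R is not a subset of the identity: w R x with w ≠ x.
(A) □ψ → ◇ψ is axiom D; it is valid on a frame exactly when R is serial. R is not serial, so not valid.
(B) the dual of axiom 5: valid iff R is euclidean. R is euclidean — valid.
(C) the dual of axiom T: valid iff R is reflexive. R is not reflexive — not valid.
(D) ◇ψ → ψ is valid only on frames where every R-edge is a self-loop. Here R ⊄ identity — not valid.
(E) ◇◇ψ → ◇ψ is the dual of axiom 4, which corresponds to transitivity. R is transitive — valid.

B, E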